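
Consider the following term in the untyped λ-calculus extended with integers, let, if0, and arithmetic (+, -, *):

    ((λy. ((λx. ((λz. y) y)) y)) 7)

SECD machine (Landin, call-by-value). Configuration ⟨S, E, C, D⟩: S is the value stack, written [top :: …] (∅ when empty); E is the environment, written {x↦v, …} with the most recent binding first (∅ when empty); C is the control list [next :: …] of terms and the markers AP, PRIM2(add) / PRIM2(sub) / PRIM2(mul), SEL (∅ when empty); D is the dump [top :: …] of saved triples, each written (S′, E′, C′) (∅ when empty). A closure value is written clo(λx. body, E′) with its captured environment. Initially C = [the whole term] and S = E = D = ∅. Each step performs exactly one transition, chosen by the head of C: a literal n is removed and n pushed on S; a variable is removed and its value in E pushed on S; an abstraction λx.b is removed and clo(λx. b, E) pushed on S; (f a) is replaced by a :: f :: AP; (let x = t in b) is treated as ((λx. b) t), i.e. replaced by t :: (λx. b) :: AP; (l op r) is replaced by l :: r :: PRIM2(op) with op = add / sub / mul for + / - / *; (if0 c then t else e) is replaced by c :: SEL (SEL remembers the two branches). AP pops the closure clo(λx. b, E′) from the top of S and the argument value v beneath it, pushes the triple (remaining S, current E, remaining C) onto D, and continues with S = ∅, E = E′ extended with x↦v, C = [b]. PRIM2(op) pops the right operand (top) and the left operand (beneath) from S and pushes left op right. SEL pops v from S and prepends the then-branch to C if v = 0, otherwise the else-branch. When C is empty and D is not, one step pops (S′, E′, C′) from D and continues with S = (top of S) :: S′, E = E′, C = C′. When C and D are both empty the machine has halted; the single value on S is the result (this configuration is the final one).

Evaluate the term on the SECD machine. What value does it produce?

t=0: <S=∅, E=∅, C=[((λy. ((λx. ((λz. y) y)) y)) 7)], D=∅>
t=1: <S=∅, E=∅, C=[7 :: (λy. ((λx. ((λz. y) y)) y)) :: AP], D=∅>
t=2: <S=[7], E=∅, C=[(λy. ((λx. ((λz. y) y)) y)) :: AP], D=∅>
t=3: <S=[clo(λy. ((λx. ((λz. y) y)) y), ∅) :: 7], E=∅, C=[AP], D=∅>
t=4: <S=∅, E={y↦7}, C=[((λx. ((λz. y) y)) y)], D=[(∅, ∅, ∅)]>
t=5: <S=∅, E={y↦7}, C=[y :: (λx. ((λz. y) y)) :: AP], D=[(∅, ∅, ∅)]>
t=6: <S=[7], E={y↦7}, C=[(λx. ((λz. y) y)) :: AP], D=[(∅, ∅, ∅)]>
t=7: <S=[clo(λx. ((λz. y) y), {y↦7}) :: 7], E={y↦7}, C=[AP], D=[(∅, ∅, ∅)]>
t=8: <S=∅, E={x↦7, y↦7}, C=[((λz. y) y)], D=[(∅, {y↦7}, ∅) :: (∅, ∅, ∅)]>
t=9: <S=∅, E={x↦7, y↦7}, C=[y :: (λz. y) :: AP], D=[(∅, {y↦7}, ∅) :: (∅, ∅, ∅)]>
t=10: <S=[7], E={x↦7, y↦7}, C=[(λz. y) :: AP], D=[(∅, {y↦7}, ∅) :: (∅, ∅, ∅)]>
t=11: <S=[clo(λz. y, {x↦7, y↦7}) :: 7], E={x↦7, y↦7}, C=[AP], D=[(∅, {y↦7}, ∅) :: (∅, ∅, ∅)]>
t=12: <S=∅, E={z↦7, x↦7, y↦7}, C=[y], D=[(∅, {x↦7, y↦7}, ∅) :: (∅, {y↦7}, ∅) :: (∅, ∅, ∅)]>
t=13: <S=[7], E={z↦7, x↦7, y↦7}, C=∅, D=[(∅, {x↦7, y↦7}, ∅) :: (∅, {y↦7}, ∅) :: (∅, ∅, ∅)]>
t=14: <S=[7], E={x↦7, y↦7}, C=∅, D=[(∅, {y↦7}, ∅) :: (∅, ∅, ∅)]>
t=15: <S=[7], E={y↦7}, C=∅, D=[(∅, ∅, ∅)]>
t=16: <S=[7], E=∅, C=∅, D=∅>
→ final value 7

Answer: 7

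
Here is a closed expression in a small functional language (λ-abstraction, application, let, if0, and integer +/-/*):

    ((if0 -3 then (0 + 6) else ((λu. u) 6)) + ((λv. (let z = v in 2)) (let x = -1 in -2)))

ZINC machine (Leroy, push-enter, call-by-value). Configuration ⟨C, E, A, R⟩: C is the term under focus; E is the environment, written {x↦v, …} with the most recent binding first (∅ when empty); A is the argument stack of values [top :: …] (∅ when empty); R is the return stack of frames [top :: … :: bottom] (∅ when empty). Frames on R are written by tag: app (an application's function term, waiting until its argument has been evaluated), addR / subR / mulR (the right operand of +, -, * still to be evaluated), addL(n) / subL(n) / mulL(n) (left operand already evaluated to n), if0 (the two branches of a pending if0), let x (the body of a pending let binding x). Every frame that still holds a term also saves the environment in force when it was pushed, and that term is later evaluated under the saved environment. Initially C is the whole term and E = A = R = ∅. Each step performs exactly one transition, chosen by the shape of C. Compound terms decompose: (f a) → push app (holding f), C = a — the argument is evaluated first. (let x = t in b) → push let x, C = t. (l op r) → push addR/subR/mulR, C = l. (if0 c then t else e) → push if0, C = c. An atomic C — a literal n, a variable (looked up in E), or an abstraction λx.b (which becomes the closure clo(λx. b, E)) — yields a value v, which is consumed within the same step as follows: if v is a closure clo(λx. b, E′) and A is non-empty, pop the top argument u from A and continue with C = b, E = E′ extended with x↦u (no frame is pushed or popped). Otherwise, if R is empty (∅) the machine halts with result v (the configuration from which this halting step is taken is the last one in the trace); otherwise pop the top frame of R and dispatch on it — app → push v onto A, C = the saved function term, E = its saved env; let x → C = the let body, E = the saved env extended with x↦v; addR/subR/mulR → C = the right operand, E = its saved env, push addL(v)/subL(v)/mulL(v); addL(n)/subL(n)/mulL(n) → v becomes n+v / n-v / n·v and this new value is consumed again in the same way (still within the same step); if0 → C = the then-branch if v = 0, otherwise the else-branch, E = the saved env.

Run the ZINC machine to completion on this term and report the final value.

0. [C=((if0 -3 then (0 + 6) else ((λu. u) 6)) + ((λv. (let z = v in 2)) (let x = -1 in -2))) | E=∅ | A=∅ | R=∅]
1. [C=(if0 -3 then (0 + 6) else ((λu. u) 6)) | E=∅ | A=∅ | R=[addR]]
2. [C=-3 | E=∅ | A=∅ | R=[if0 :: addR]]
3. [C=((λu. u) 6) | E=∅ | A=∅ | R=[addR]]
4. [C=6 | E=∅ | A=∅ | R=[app :: addR]]
5. [C=(λu. u) | E=∅ | A=[6] | R=[addR]]
6. [C=u | E={u↦6} | A=∅ | R=[addR]]
7. [C=((λv. (let z = v in 2)) (let x = -1 in -2)) | E=∅ | A=∅ | R=[addL(6)]]
8. [C=(let x = -1 in -2) | E=∅ | A=∅ | R=[app :: addL(6)]]
9. [C=-1 | E=∅ | A=∅ | R=[let x :: app :: addL(6)]]
10. [C=-2 | E={x↦-1} | A=∅ | R=[app :: addL(6)]]
11. [C=(λv. (let z = v in 2)) | E=∅ | A=[-2] | R=[addL(6)]]
12. [C=(let z = v in 2) | E={v↦-2} | A=∅ | R=[addL(6)]]
13. [C=v | E={v↦-2} | A=∅ | R=[let z :: addL(6)]]
14. [C=2 | E={z↦-2, v↦-2} | A=∅ | R=[addL(6)]]
→ final value 8

Answer: 8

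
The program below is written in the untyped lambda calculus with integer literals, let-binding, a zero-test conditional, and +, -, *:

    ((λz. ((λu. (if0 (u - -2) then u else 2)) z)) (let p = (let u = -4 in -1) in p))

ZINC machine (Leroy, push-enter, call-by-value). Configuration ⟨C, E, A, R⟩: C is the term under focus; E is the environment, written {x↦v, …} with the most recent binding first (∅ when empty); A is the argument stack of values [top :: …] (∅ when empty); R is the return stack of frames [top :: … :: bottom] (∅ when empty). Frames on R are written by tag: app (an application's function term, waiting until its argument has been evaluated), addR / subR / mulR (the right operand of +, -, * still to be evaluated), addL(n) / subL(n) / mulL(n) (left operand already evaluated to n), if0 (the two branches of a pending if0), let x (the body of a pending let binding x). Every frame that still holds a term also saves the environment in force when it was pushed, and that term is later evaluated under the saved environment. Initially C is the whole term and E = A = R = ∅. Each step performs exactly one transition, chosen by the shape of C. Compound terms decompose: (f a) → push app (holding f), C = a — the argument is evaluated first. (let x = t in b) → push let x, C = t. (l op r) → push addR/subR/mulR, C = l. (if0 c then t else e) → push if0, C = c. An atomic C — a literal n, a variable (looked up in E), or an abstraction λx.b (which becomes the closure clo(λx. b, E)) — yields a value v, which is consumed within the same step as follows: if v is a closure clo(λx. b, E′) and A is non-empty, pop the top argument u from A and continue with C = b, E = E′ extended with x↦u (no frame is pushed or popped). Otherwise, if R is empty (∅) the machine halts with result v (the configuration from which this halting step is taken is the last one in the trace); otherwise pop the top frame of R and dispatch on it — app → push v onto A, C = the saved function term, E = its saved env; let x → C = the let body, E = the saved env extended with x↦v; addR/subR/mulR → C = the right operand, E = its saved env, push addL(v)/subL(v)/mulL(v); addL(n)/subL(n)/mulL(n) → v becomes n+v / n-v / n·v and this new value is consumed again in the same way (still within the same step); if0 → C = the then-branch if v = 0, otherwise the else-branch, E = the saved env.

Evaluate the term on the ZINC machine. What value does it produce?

[0] <C=((λz. ((λu. (if0 (u - -2) then u else 2)) z)) (let p = (let u = -4 in -1) in p)), E=∅, A=∅, R=∅>
[1] <C=(let p = (let u = -4 in -1) in p), E=∅, A=∅, R=[app]>
[2] <C=(let u = -4 in -1), E=∅, A=∅, R=[let p :: app]>
[3] <C=-4, E=∅, A=∅, R=[let u :: let p :: app]>
[4] <C=-1, E={u↦-4}, A=∅, R=[let p :: app]>
[5] <C=p, E={p↦-1}, A=∅, R=[app]>
[6] <C=(λz. ((λu. (if0 (u - -2) then u else 2)) z)), E=∅, A=[-1], R=∅>
[7] <C=((λu. (if0 (u - -2) then u else 2)) z), E={z↦-1}, A=∅, R=∅>
[8] <C=z, E={z↦-1}, A=∅, R=[app]>
[9] <C=(λu. (if0 (u - -2) then u else 2)), E={z↦-1}, A=[-1], R=∅>
[10] <C=(if0 (u - -2) then u else 2), E={u↦-1, z↦-1}, A=∅, R=∅>
[11] <C=(u - -2), E={u↦-1, z↦-1}, A=∅, R=[if0]>
[12] <C=u, E={u↦-1, z↦-1}, A=∅, R=[subR :: if0]>
[13] <C=-2, E={u↦-1, z↦-1}, A=∅, R=[subL(-1) :: if0]>
[14] <C=2, E={u↦-1, z↦-1}, A=∅, R=∅>
→ final value 2

Answer: 2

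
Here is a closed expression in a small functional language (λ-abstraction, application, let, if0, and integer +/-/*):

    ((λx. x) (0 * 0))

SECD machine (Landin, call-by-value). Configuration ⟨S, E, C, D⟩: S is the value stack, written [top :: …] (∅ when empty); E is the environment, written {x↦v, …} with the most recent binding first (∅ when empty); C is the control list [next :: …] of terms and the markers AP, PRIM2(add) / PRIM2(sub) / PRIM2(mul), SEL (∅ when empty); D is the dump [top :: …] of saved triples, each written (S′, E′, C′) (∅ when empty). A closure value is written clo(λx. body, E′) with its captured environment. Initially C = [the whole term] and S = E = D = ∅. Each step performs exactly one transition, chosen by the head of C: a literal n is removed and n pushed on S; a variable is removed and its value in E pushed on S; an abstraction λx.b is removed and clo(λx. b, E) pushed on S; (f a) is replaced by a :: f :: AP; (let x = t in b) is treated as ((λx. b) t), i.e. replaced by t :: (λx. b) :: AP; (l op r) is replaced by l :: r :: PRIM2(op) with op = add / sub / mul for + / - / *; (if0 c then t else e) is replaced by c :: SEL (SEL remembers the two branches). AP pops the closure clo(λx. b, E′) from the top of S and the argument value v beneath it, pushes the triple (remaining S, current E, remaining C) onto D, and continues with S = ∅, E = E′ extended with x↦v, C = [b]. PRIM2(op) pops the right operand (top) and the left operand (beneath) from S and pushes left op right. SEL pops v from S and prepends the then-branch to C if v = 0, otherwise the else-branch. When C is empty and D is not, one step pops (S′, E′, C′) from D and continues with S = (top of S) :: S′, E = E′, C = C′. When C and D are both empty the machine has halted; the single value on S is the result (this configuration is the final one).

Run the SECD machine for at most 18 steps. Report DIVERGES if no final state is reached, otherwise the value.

0. <S=∅, E=∅, C=[((λx. x) (0 * 0))], D=∅>
1. <S=∅, E=∅, C=[(0 * 0) :: (λx. x) :: AP], D=∅>
2. <S=∅, E=∅, C=[0 :: 0 :: PRIM2(mul) :: (λx. x) :: AP], D=∅>
3. <S=[0], E=∅, C=[0 :: PRIM2(mul) :: (λx. x) :: AP], D=∅>
4. <S=[0 :: 0], E=∅, C=[PRIM2(mul) :: (λx. x) :: AP], D=∅>
5. <S=[0], E=∅, C=[(λx. x) :: AP], D=∅>
6. <S=[clo(λx. x, ∅) :: 0], E=∅, C=[AP], D=∅>
7. <S=∅, E={x↦0}, C=[x], D=[(∅, ∅, ∅)]>
8. <S=[0], E={x↦0}, C=∅, D=[(∅, ∅, ∅)]>
9. <S=[0], E=∅, C=∅, D=∅>
→ final value 0

Answer: 0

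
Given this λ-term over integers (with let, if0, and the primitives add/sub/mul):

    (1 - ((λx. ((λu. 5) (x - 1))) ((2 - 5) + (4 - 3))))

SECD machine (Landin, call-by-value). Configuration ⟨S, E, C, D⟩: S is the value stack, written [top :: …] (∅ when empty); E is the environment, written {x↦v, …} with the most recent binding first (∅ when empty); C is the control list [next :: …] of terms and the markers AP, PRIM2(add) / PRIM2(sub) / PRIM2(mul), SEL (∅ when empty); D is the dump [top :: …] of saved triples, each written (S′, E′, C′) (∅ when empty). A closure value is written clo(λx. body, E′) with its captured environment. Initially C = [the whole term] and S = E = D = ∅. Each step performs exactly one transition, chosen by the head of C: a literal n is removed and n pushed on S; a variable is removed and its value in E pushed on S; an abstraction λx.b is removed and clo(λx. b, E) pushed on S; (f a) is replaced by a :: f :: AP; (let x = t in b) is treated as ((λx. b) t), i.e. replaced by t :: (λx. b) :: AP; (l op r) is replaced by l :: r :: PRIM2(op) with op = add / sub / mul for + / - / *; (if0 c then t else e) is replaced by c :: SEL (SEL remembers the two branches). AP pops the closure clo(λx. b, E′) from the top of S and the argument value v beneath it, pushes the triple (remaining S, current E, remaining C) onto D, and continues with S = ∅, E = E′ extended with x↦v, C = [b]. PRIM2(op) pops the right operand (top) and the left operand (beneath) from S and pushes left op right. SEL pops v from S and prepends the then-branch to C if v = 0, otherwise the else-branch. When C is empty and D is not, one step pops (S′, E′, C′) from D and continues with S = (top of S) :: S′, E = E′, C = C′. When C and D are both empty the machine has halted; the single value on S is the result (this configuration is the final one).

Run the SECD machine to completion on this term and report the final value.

Answer: -4

Derivation:
t=0: <S=∅, E=∅, C=[(1 - ((λx. ((λu. 5) (x - 1))) ((2 - 5) + (4 - 3))))], D=∅>
t=1: <S=∅, E=∅, C=[1 :: ((λx. ((λu. 5) (x - 1))) ((2 - 5) + (4 - 3))) :: PRIM2(sub)], D=∅>
t=2: <S=[1], E=∅, C=[((λx. ((λu. 5) (x - 1))) ((2 - 5) + (4 - 3))) :: PRIM2(sub)], D=∅>
t=3: <S=[1], E=∅, C=[((2 - 5) + (4 - 3)) :: (λx. ((λu. 5) (x - 1))) :: AP :: PRIM2(sub)], D=∅>
t=4: <S=[1], E=∅, C=[(2 - 5) :: (4 - 3) :: PRIM2(add) :: (λx. ((λu. 5) (x - 1))) :: AP :: PRIM2(sub)], D=∅>
t=5: <S=[1], E=∅, C=[2 :: 5 :: PRIM2(sub) :: (4 - 3) :: PRIM2(add) :: (λx. ((λu. 5) (x - 1))) :: AP :: PRIM2(sub)], D=∅>
t=6: <S=[2 :: 1], E=∅, C=[5 :: PRIM2(sub) :: (4 - 3) :: PRIM2(add) :: (λx. ((λu. 5) (x - 1))) :: AP :: PRIM2(sub)], D=∅>
t=7: <S=[5 :: 2 :: 1], E=∅, C=[PRIM2(sub) :: (4 - 3) :: PRIM2(add) :: (λx. ((λu. 5) (x - 1))) :: AP :: PRIM2(sub)], D=∅>
t=8: <S=[-3 :: 1], E=∅, C=[(4 - 3) :: PRIM2(add) :: (λx. ((λu. 5) (x - 1))) :: AP :: PRIM2(sub)], D=∅>
t=9: <S=[-3 :: 1], E=∅, C=[4 :: 3 :: PRIM2(sub) :: PRIM2(add) :: (λx. ((λu. 5) (x - 1))) :: AP :: PRIM2(sub)], D=∅>
t=10: <S=[4 :: -3 :: 1], E=∅, C=[3 :: PRIM2(sub) :: PRIM2(add) :: (λx. ((λu. 5) (x - 1))) :: AP :: PRIM2(sub)], D=∅>
t=11: <S=[3 :: 4 :: -3 :: 1], E=∅, C=[PRIM2(sub) :: PRIM2(add) :: (λx. ((λu. 5) (x - 1))) :: AP :: PRIM2(sub)], D=∅>
t=12: <S=[1 :: -3 :: 1], E=∅, C=[PRIM2(add) :: (λx. ((λu. 5) (x - 1))) :: AP :: PRIM2(sub)], D=∅>
t=13: <S=[-2 :: 1], E=∅, C=[(λx. ((λu. 5) (x - 1))) :: AP :: PRIM2(sub)], D=∅>
t=14: <S=[clo(λx. ((λu. 5) (x - 1)), ∅) :: -2 :: 1], E=∅, C=[AP :: PRIM2(sub)], D=∅>
t=15: <S=∅, E={x↦-2}, C=[((λu. 5) (x - 1))], D=[([1], ∅, [PRIM2(sub)])]>
t=16: <S=∅, E={x↦-2}, C=[(x - 1) :: (λu. 5) :: AP], D=[([1], ∅, [PRIM2(sub)])]>
t=17: <S=∅, E={x↦-2}, C=[x :: 1 :: PRIM2(sub) :: (λu. 5) :: AP], D=[([1], ∅, [PRIM2(sub)])]>
t=18: <S=[-2], E={x↦-2}, C=[1 :: PRIM2(sub) :: (λu. 5) :: AP], D=[([1], ∅, [PRIM2(sub)])]>
t=19: <S=[1 :: -2], E={x↦-2}, C=[PRIM2(sub) :: (λu. 5) :: AP], D=[([1], ∅, [PRIM2(sub)])]>
t=20: <S=[-3], E={x↦-2}, C=[(λu. 5) :: AP], D=[([1], ∅, [PRIM2(sub)])]>
t=21: <S=[clo(λu. 5, {x↦-2}) :: -3], E={x↦-2}, C=[AP], D=[([1], ∅, [PRIM2(sub)])]>
t=22: <S=∅, E={u↦-3, x↦-2}, C=[5], D=[(∅, {x↦-2}, ∅) :: ([1], ∅, [PRIM2(sub)])]>
t=23: <S=[5], E={u↦-3, x↦-2}, C=∅, D=[(∅, {x↦-2}, ∅) :: ([1], ∅, [PRIM2(sub)])]>
t=24: <S=[5], E={x↦-2}, C=∅, D=[([1], ∅, [PRIM2(sub)])]>
t=25: <S=[5 :: 1], E=∅, C=[PRIM2(sub)], D=∅>
t=26: <S=[-4], E=∅, C=∅, D=∅>
→ final value -4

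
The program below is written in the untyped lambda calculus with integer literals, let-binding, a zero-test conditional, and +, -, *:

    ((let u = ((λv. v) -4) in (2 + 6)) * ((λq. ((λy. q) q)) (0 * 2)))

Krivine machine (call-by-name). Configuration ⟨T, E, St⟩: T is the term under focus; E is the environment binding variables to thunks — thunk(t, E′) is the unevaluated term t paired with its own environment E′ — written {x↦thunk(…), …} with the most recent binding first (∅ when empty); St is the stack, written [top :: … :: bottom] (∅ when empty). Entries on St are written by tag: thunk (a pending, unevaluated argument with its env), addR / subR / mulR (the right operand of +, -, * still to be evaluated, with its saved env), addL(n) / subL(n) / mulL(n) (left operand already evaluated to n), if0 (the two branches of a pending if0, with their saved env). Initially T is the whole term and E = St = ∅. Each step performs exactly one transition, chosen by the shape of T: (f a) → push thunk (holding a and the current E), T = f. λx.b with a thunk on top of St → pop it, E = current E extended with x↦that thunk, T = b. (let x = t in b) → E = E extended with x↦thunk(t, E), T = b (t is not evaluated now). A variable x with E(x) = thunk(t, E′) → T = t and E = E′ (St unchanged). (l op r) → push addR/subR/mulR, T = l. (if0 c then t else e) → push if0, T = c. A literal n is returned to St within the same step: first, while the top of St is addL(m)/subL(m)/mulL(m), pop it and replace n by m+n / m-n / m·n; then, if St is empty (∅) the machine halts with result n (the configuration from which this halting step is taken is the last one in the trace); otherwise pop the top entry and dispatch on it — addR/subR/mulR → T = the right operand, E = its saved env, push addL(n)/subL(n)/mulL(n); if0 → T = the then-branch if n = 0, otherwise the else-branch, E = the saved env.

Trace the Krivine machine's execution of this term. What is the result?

t=0: <T=((let u = ((λv. v) -4) in (2 + 6)) * ((λq. ((λy. q) q)) (0 * 2))), E=∅, St=∅>
t=1: <T=(let u = ((λv. v) -4) in (2 + 6)), E=∅, St=[mulR]>
t=2: <T=(2 + 6), E={u↦thunk(((λv. v) -4), ∅)}, St=[mulR]>
t=3: <T=2, E={u↦thunk(((λv. v) -4), ∅)}, St=[addR :: mulR]>
t=4: <T=6, E={u↦thunk(((λv. v) -4), ∅)}, St=[addL(2) :: mulR]>
t=5: <T=((λq. ((λy. q) q)) (0 * 2)), E=∅, St=[mulL(8)]>
t=6: <T=(λq. ((λy. q) q)), E=∅, St=[thunk :: mulL(8)]>
t=7: <T=((λy. q) q), E={q↦thunk((0 * 2), ∅)}, St=[mulL(8)]>
t=8: <T=(λy. q), E={q↦thunk((0 * 2), ∅)}, St=[thunk :: mulL(8)]>
t=9: <T=q, E={y↦thunk(q, {q↦thunk((0 * 2), ∅)}), q↦thunk((0 * 2), ∅)}, St=[mulL(8)]>
t=10: <T=(0 * 2), E=∅, St=[mulL(8)]>
t=11: <T=0, E=∅, St=[mulR :: mulL(8)]>
t=12: <T=2, E=∅, St=[mulL(0) :: mulL(8)]>
→ final value 0

Answer: 0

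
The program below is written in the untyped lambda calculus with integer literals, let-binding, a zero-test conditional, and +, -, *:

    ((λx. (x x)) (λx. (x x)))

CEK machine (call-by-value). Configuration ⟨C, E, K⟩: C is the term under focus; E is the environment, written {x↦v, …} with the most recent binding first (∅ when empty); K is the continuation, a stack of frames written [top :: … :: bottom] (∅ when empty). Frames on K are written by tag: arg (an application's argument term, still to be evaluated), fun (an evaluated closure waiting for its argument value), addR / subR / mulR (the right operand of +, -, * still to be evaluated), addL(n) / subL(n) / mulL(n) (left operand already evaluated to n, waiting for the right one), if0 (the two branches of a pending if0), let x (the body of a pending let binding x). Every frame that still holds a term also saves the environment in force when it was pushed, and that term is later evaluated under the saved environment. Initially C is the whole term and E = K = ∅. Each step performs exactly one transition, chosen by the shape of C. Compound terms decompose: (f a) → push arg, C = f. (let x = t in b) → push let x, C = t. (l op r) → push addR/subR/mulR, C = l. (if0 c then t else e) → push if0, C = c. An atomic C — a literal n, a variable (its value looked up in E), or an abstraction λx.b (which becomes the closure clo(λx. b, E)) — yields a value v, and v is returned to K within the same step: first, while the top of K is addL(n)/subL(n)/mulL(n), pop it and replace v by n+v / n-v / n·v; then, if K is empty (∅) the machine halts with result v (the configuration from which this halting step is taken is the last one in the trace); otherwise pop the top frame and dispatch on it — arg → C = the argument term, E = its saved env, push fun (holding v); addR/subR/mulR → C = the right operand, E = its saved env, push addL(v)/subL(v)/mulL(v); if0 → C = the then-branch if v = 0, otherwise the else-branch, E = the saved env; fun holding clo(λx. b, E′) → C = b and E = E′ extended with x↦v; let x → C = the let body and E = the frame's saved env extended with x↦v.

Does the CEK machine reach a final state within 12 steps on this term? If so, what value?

Answer: DIVERGES (no final state within 12 steps)

Derivation:
t=0: ⟨C=((λx. (x x)) (λx. (x x))); E=∅; K=∅⟩
t=1: ⟨C=(λx. (x x)); E=∅; K=[arg]⟩
t=2: ⟨C=(λx. (x x)); E=∅; K=[fun]⟩
t=3: ⟨C=(x x); E={x↦clo(λx. (x x), ∅)}; K=∅⟩
t=4: ⟨C=x; E={x↦clo(λx. (x x), ∅)}; K=[arg]⟩
t=5: ⟨C=x; E={x↦clo(λx. (x x), ∅)}; K=[fun]⟩
… configuration repeats with period 3 (steps 3–5 recur indefinitely) …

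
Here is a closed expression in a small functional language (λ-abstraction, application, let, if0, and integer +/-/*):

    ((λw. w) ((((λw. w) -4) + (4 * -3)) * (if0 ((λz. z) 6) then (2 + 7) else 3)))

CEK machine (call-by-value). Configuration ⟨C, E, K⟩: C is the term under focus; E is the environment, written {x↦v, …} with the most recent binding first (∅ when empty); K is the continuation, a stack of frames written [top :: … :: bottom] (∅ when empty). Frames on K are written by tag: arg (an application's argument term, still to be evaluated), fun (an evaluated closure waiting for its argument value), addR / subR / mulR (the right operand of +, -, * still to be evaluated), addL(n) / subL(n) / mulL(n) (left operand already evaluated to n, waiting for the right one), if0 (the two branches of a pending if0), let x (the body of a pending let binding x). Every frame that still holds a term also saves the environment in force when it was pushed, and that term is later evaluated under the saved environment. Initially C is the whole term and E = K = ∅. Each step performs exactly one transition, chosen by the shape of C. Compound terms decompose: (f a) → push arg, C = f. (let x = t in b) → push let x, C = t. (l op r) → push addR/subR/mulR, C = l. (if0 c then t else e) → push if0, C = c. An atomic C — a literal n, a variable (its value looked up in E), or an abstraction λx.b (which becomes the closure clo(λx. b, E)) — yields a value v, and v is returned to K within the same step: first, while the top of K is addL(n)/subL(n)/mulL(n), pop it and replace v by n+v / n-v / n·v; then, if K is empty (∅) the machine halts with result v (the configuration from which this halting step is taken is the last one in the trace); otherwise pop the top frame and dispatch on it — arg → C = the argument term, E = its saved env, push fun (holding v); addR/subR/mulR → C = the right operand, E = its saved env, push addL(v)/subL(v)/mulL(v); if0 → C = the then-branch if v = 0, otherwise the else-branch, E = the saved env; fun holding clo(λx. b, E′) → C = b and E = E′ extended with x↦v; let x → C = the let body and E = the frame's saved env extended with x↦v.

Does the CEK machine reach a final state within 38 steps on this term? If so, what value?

step 0: <C=((λw. w) ((((λw. w) -4) + (4 * -3)) * (if0 ((λz. z) 6) then (2 + 7) else 3))), E=∅, K=∅>
step 1: <C=(λw. w), E=∅, K=[arg]>
step 2: <C=((((λw. w) -4) + (4 * -3)) * (if0 ((λz. z) 6) then (2 + 7) else 3)), E=∅, K=[fun]>
step 3: <C=(((λw. w) -4) + (4 * -3)), E=∅, K=[mulR :: fun]>
step 4: <C=((λw. w) -4), E=∅, K=[addR :: mulR :: fun]>
step 5: <C=(λw. w), E=∅, K=[arg :: addR :: mulR :: fun]>
step 6: <C=-4, E=∅, K=[fun :: addR :: mulR :: fun]>
step 7: <C=w, E={w↦-4}, K=[addR :: mulR :: fun]>
step 8: <C=(4 * -3), E=∅, K=[addL(-4) :: mulR :: fun]>
step 9: <C=4, E=∅, K=[mulR :: addL(-4) :: mulR :: fun]>
step 10: <C=-3, E=∅, K=[mulL(4) :: addL(-4) :: mulR :: fun]>
step 11: <C=(if0 ((λz. z) 6) then (2 + 7) else 3), E=∅, K=[mulL(-16) :: fun]>
step 12: <C=((λz. z) 6), E=∅, K=[if0 :: mulL(-16) :: fun]>
step 13: <C=(λz. z), E=∅, K=[arg :: if0 :: mulL(-16) :: fun]>
step 14: <C=6, E=∅, K=[fun :: if0 :: mulL(-16) :: fun]>
step 15: <C=z, E={z↦6}, K=[if0 :: mulL(-16) :: fun]>
step 16: <C=3, E=∅, K=[mulL(-16) :: fun]>
step 17: <C=w, E={w↦-48}, K=∅>
→ final value -48

Answer: -48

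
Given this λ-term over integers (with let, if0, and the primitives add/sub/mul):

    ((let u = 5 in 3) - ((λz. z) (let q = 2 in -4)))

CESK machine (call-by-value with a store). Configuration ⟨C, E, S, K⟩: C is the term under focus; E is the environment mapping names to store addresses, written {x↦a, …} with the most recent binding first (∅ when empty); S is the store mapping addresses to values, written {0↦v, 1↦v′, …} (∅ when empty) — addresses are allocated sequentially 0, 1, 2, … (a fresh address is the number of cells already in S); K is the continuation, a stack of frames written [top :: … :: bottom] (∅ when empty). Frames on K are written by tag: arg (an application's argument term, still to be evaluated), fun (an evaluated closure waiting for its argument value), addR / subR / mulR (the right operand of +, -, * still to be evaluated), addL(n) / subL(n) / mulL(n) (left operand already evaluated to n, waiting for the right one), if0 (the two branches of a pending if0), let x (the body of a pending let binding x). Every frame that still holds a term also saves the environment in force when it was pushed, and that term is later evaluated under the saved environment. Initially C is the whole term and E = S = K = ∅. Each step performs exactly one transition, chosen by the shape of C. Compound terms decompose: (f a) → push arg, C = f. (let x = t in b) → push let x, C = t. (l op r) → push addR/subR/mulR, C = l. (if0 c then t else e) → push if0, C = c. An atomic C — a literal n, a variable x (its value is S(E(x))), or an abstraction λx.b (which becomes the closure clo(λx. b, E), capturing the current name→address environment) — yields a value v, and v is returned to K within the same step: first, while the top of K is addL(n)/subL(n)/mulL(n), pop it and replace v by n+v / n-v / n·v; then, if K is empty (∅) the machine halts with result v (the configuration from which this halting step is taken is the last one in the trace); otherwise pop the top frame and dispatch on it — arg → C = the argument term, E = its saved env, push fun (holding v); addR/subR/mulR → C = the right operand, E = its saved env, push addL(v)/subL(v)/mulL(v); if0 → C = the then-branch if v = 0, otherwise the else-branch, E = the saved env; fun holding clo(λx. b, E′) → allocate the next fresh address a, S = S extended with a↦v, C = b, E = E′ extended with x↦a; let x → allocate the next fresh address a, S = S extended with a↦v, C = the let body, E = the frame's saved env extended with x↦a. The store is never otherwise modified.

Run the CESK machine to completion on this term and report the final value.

0. [C=((let u = 5 in 3) - ((λz. z) (let q = 2 in -4))) | E=∅ | S=∅ | K=∅]
1. [C=(let u = 5 in 3) | E=∅ | S=∅ | K=[subR]]
2. [C=5 | E=∅ | S=∅ | K=[let u :: subR]]
3. [C=3 | E={u↦0} | S={0↦5} | K=[subR]]
4. [C=((λz. z) (let q = 2 in -4)) | E=∅ | S={0↦5} | K=[subL(3)]]
5. [C=(λz. z) | E=∅ | S={0↦5} | K=[arg :: subL(3)]]
6. [C=(let q = 2 in -4) | E=∅ | S={0↦5} | K=[fun :: subL(3)]]
7. [C=2 | E=∅ | S={0↦5} | K=[let q :: fun :: subL(3)]]
8. [C=-4 | E={q↦1} | S={0↦5, 1↦2} | K=[fun :: subL(3)]]
9. [C=z | E={z↦2} | S={0↦5, 1↦2, 2↦-4} | K=[subL(3)]]
→ final value 7

Answer: 7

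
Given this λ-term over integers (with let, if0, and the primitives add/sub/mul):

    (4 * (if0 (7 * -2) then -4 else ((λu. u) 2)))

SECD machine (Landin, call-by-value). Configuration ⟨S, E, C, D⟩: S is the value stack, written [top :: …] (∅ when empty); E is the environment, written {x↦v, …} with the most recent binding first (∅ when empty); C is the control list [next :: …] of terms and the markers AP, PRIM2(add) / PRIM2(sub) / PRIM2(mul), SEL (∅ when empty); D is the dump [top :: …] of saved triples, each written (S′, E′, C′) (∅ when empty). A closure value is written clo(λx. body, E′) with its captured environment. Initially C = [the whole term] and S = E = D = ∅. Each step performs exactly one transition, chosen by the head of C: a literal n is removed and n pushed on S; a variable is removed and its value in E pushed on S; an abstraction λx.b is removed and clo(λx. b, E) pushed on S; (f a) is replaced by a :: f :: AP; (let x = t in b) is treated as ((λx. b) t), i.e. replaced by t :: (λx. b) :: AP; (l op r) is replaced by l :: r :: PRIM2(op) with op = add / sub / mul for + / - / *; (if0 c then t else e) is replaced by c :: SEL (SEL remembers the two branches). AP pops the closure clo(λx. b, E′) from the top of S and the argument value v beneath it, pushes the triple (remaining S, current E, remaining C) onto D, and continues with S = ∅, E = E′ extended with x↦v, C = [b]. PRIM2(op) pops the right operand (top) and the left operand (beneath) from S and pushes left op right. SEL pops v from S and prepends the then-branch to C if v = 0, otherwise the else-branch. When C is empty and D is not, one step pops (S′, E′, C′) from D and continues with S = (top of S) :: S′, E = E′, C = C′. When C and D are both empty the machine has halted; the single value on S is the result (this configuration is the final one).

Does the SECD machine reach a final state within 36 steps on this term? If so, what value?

t=0: [S=∅ | E=∅ | C=[(4 * (if0 (7 * -2) then -4 else ((λu. u) 2)))] | D=∅]
t=1: [S=∅ | E=∅ | C=[4 :: (if0 (7 * -2) then -4 else ((λu. u) 2)) :: PRIM2(mul)] | D=∅]
t=2: [S=[4] | E=∅ | C=[(if0 (7 * -2) then -4 else ((λu. u) 2)) :: PRIM2(mul)] | D=∅]
t=3: [S=[4] | E=∅ | C=[(7 * -2) :: SEL :: PRIM2(mul)] | D=∅]
t=4: [S=[4] | E=∅ | C=[7 :: -2 :: PRIM2(mul) :: SEL :: PRIM2(mul)] | D=∅]
t=5: [S=[7 :: 4] | E=∅ | C=[-2 :: PRIM2(mul) :: SEL :: PRIM2(mul)] | D=∅]
t=6: [S=[-2 :: 7 :: 4] | E=∅ | C=[PRIM2(mul) :: SEL :: PRIM2(mul)] | D=∅]
t=7: [S=[-14 :: 4] | E=∅ | C=[SEL :: PRIM2(mul)] | D=∅]
t=8: [S=[4] | E=∅ | C=[((λu. u) 2) :: PRIM2(mul)] | D=∅]
t=9: [S=[4] | E=∅ | C=[2 :: (λu. u) :: AP :: PRIM2(mul)] | D=∅]
t=10: [S=[2 :: 4] | E=∅ | C=[(λu. u) :: AP :: PRIM2(mul)] | D=∅]
t=11: [S=[clo(λu. u, ∅) :: 2 :: 4] | E=∅ | C=[AP :: PRIM2(mul)] | D=∅]
t=12: [S=∅ | E={u↦2} | C=[u] | D=[([4], ∅, [PRIM2(mul)])]]
t=13: [S=[2] | E={u↦2} | C=∅ | D=[([4], ∅, [PRIM2(mul)])]]
t=14: [S=[2 :: 4] | E=∅ | C=[PRIM2(mul)] | D=∅]
t=15: [S=[8] | E=∅ | C=∅ | D=∅]
→ final value 8

Answer: 8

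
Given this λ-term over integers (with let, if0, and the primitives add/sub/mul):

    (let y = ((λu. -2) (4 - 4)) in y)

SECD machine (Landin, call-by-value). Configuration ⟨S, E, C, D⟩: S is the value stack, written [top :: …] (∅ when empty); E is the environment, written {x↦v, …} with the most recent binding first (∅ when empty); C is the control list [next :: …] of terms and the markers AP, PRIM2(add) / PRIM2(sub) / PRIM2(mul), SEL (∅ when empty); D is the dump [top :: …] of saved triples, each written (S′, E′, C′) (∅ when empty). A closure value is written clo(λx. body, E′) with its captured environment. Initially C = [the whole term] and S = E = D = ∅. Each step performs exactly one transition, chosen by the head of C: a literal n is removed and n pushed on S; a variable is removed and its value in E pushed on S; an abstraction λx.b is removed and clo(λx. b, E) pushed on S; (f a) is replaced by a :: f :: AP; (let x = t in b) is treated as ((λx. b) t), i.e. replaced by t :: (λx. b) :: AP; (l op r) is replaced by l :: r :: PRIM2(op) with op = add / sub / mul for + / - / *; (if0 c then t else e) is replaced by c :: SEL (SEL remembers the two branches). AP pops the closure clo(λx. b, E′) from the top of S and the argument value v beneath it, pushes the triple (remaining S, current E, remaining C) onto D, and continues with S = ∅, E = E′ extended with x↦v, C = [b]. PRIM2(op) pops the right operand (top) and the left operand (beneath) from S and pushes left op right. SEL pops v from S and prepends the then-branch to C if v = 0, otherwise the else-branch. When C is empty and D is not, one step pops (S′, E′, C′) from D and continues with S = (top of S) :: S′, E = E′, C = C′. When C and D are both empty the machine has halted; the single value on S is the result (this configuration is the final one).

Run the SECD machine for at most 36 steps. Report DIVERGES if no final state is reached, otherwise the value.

0. ⟨S=∅; E=∅; C=[(let y = ((λu. -2) (4 - 4)) in y)]; D=∅⟩
1. ⟨S=∅; E=∅; C=[((λu. -2) (4 - 4)) :: (λy. y) :: AP]; D=∅⟩
2. ⟨S=∅; E=∅; C=[(4 - 4) :: (λu. -2) :: AP :: (λy. y) :: AP]; D=∅⟩
3. ⟨S=∅; E=∅; C=[4 :: 4 :: PRIM2(sub) :: (λu. -2) :: AP :: (λy. y) :: AP]; D=∅⟩
4. ⟨S=[4]; E=∅; C=[4 :: PRIM2(sub) :: (λu. -2) :: AP :: (λy. y) :: AP]; D=∅⟩
5. ⟨S=[4 :: 4]; E=∅; C=[PRIM2(sub) :: (λu. -2) :: AP :: (λy. y) :: AP]; D=∅⟩
6. ⟨S=[0]; E=∅; C=[(λu. -2) :: AP :: (λy. y) :: AP]; D=∅⟩
7. ⟨S=[clo(λu. -2, ∅) :: 0]; E=∅; C=[AP :: (λy. y) :: AP]; D=∅⟩
8. ⟨S=∅; E={u↦0}; C=[-2]; D=[(∅, ∅, [(λy. y) :: AP])]⟩
9. ⟨S=[-2]; E={u↦0}; C=∅; D=[(∅, ∅, [(λy. y) :: AP])]⟩
10. ⟨S=[-2]; E=∅; C=[(λy. y) :: AP]; D=∅⟩
11. ⟨S=[clo(λy. y, ∅) :: -2]; E=∅; C=[AP]; D=∅⟩
12. ⟨S=∅; E={y↦-2}; C=[y]; D=[(∅, ∅, ∅)]⟩
13. ⟨S=[-2]; E={y↦-2}; C=∅; D=[(∅, ∅, ∅)]⟩
14. ⟨S=[-2]; E=∅; C=∅; D=∅⟩
→ final value -2

Answer: -2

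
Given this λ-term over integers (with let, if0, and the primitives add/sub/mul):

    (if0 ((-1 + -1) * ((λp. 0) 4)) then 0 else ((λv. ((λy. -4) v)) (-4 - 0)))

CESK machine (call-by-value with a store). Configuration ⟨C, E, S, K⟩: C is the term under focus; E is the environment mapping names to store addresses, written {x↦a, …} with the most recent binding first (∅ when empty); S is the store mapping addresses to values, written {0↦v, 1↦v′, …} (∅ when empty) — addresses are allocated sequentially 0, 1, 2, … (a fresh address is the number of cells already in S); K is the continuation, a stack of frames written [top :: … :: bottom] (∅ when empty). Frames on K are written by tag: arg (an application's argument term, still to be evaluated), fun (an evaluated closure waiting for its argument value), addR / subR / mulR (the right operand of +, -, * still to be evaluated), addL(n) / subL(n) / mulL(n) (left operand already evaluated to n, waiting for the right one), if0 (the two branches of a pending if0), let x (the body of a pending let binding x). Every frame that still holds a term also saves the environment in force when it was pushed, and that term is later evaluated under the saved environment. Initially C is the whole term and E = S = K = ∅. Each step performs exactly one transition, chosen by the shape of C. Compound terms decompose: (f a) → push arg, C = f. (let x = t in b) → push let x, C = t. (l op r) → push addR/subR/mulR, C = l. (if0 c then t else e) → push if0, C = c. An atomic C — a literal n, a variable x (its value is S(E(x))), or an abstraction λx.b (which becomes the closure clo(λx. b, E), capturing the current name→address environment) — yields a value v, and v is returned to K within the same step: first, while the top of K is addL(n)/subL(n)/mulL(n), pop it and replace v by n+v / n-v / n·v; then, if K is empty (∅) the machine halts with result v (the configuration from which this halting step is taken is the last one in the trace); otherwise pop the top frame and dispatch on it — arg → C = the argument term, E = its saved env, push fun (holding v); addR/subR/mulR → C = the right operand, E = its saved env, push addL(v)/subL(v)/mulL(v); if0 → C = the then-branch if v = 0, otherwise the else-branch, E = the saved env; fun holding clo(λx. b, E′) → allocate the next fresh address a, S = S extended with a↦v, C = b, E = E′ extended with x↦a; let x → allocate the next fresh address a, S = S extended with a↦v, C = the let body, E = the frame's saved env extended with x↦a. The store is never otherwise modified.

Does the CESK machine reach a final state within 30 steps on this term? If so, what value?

Answer: 0

Machine steps:
0. [C=(if0 ((-1 + -1) * ((λp. 0) 4)) then 0 else ((λv. ((λy. -4) v)) (-4 - 0))) | E=∅ | S=∅ | K=∅]
1. [C=((-1 + -1) * ((λp. 0) 4)) | E=∅ | S=∅ | K=[if0]]
2. [C=(-1 + -1) | E=∅ | S=∅ | K=[mulR :: if0]]
3. [C=-1 | E=∅ | S=∅ | K=[addR :: mulR :: if0]]
4. [C=-1 | E=∅ | S=∅ | K=[addL(-1) :: mulR :: if0]]
5. [C=((λp. 0) 4) | E=∅ | S=∅ | K=[mulL(-2) :: if0]]
6. [C=(λp. 0) | E=∅ | S=∅ | K=[arg :: mulL(-2) :: if0]]
7. [C=4 | E=∅ | S=∅ | K=[fun :: mulL(-2) :: if0]]
8. [C=0 | E={p↦0} | S={0↦4} | K=[mulL(-2) :: if0]]
9. [C=0 | E=∅ | S={0↦4} | K=∅]
→ final value 0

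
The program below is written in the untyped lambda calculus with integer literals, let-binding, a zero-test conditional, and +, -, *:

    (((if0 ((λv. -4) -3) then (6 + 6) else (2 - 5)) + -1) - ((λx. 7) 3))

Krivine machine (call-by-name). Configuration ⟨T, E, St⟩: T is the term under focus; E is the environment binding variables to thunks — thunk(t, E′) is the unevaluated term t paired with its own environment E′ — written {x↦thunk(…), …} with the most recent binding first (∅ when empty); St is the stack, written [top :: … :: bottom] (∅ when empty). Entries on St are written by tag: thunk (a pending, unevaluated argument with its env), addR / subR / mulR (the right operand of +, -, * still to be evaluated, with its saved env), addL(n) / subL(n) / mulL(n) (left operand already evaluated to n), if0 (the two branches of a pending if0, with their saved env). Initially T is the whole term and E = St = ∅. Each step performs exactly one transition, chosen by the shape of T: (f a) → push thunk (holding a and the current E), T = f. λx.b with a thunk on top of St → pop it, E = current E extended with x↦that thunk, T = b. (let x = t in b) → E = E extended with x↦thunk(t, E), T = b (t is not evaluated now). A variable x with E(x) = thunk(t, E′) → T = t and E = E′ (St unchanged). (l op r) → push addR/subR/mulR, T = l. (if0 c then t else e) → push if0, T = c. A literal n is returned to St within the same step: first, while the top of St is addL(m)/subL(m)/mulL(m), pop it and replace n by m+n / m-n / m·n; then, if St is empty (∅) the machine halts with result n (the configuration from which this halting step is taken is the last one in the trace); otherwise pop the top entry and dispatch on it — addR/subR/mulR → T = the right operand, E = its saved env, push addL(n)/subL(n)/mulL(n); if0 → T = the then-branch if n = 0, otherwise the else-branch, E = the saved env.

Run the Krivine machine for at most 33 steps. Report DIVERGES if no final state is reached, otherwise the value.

t=0: [T=(((if0 ((λv. -4) -3) then (6 + 6) else (2 - 5)) + -1) - ((λx. 7) 3)) | E=∅ | St=∅]
t=1: [T=((if0 ((λv. -4) -3) then (6 + 6) else (2 - 5)) + -1) | E=∅ | St=[subR]]
t=2: [T=(if0 ((λv. -4) -3) then (6 + 6) else (2 - 5)) | E=∅ | St=[addR :: subR]]
t=3: [T=((λv. -4) -3) | E=∅ | St=[if0 :: addR :: subR]]
t=4: [T=(λv. -4) | E=∅ | St=[thunk :: if0 :: addR :: subR]]
t=5: [T=-4 | E={v↦thunk(-3, ∅)} | St=[if0 :: addR :: subR]]
t=6: [T=(2 - 5) | E=∅ | St=[addR :: subR]]
t=7: [T=2 | E=∅ | St=[subR :: addR :: subR]]
t=8: [T=5 | E=∅ | St=[subL(2) :: addR :: subR]]
t=9: [T=-1 | E=∅ | St=[addL(-3) :: subR]]
t=10: [T=((λx. 7) 3) | E=∅ | St=[subL(-4)]]
t=11: [T=(λx. 7) | E=∅ | St=[thunk :: subL(-4)]]
t=12: [T=7 | E={x↦thunk(3, ∅)} | St=[subL(-4)]]
→ final value -11

Answer: -11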